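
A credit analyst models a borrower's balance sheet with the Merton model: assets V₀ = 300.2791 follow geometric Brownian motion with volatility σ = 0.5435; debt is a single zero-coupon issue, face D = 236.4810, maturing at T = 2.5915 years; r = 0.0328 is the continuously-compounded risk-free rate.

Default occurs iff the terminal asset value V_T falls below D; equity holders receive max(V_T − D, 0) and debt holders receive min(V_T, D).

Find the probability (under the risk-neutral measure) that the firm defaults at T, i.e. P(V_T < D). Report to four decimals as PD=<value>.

PD=0.5268

d₁ = [ln(V₀/D) + (r + σ²/2)T] / (σ√T)
   = [ln(300.2791/236.4810) + (0.0328 + 0.5·0.5435²)·2.5915] / (0.5435·√2.5915)
   = [0.238845 + 0.467756] / 0.874934 = 0.807604
d₂ = d₁ − σ√T = 0.807604 − 0.874934 = -0.067329
risk-neutral PD = N(−d₂) = N(0.067329) = 0.526840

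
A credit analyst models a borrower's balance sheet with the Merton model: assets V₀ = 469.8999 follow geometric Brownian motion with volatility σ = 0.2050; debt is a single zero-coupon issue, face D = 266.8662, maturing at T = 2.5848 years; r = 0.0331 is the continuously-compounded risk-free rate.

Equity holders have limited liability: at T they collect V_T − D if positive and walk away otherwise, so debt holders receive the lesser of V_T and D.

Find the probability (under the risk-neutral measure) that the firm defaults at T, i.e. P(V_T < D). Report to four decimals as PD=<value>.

d₁ = [ln(V₀/D) + (r + σ²/2)T] / (σ√T)
   = [ln(469.8999/266.8662) + (0.0331 + 0.5·0.2050²)·2.5848] / (0.2050·√2.5848)
   = [0.565772 + 0.139870] / 0.329585 = 2.141003
d₂ = d₁ − σ√T = 2.141003 − 0.329585 = 1.811418
risk-neutral PD = N(−d₂) = N(-1.811418) = 0.035038

PD=0.0350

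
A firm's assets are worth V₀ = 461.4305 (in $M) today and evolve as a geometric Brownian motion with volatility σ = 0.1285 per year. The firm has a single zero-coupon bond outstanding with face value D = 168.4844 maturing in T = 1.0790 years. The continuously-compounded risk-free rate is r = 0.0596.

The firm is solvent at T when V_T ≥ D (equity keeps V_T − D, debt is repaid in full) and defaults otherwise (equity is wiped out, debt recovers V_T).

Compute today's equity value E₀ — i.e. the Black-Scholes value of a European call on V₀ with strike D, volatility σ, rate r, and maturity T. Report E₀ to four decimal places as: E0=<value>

d₁ = [ln(V₀/D) + (r + σ²/2)T] / (σ√T)
   = [ln(461.4305/168.4844) + (0.0596 + 0.5·0.1285²)·1.0790] / (0.1285·√1.0790)
   = [1.007488 + 0.073217] / 0.133479 = 8.096426
d₂ = d₁ − σ√T = 8.096426 − 0.133479 = 7.962946
N(d₁) = 1.000000,  N(d₂) = 1.000000,  e^(−rT) = 0.937716
E₀ = V₀·N(d₁) − D·e^(−rT)·N(d₂)
   = 461.4305·1.000000 − 168.4844·0.937716·1.000000 = 303.440022

E0=303.4400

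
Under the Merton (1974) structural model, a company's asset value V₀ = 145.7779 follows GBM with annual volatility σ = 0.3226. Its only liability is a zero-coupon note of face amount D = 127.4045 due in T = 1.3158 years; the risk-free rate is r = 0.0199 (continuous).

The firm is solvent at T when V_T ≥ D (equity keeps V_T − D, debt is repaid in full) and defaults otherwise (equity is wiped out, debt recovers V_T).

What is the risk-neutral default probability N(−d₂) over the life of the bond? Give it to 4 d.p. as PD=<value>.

d₁ = [ln(V₀/D) + (r + σ²/2)T] / (σ√T)
   = [ln(145.7779/127.4045) + (0.0199 + 0.5·0.3226²)·1.3158] / (0.3226·√1.3158)
   = [0.134717 + 0.094653] / 0.370049 = 0.619836
d₂ = d₁ − σ√T = 0.619836 − 0.370049 = 0.249787
risk-neutral PD = N(−d₂) = N(-0.249787) = 0.401376

PD=0.4014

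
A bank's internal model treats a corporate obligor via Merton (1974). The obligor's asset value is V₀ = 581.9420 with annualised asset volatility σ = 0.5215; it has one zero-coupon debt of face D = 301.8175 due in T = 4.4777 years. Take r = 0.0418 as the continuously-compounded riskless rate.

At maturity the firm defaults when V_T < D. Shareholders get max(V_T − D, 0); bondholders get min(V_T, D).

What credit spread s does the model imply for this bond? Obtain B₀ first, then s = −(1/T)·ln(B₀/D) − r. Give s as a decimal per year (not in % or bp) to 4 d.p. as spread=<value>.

d₁ = [ln(V₀/D) + (r + σ²/2)T] / (σ√T)
   = [ln(581.9420/301.8175) + (0.0418 + 0.5·0.5215²)·4.4777] / (0.5215·√4.4777)
   = [0.656548 + 0.796051] / 1.103524 = 1.316327
d₂ = d₁ − σ√T = 1.316327 − 1.103524 = 0.212803
N(d₁) = 0.905968,  N(d₂) = 0.584260,  e^(−rT) = 0.829305
E₀ = V₀·N(d₁) − D·e^(−rT)·N(d₂)
   = 581.9420·0.905968 − 301.8175·0.829305·0.584260 = 380.981354
B₀ = V₀ − E₀ = 581.9420 − 380.981354 = 200.960646
spread = −(1/T)·ln(B₀/D) − r = −(1/4.4777)·ln(200.960646/301.8175) − 0.0418 = 0.04903088

spread=0.0490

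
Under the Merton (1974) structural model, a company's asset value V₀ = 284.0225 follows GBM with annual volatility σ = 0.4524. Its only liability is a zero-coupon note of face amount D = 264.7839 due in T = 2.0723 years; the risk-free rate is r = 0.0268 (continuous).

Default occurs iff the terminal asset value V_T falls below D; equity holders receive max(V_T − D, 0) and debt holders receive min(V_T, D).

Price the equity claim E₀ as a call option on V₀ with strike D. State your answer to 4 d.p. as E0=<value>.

d₁ = [ln(V₀/D) + (r + σ²/2)T] / (σ√T)
   = [ln(284.0225/264.7839) + (0.0268 + 0.5·0.4524²)·2.0723] / (0.4524·√2.0723)
   = [0.070139 + 0.267602] / 0.651252 = 0.518604
d₂ = d₁ − σ√T = 0.518604 − 0.651252 = -0.132648
N(d₁) = 0.697981,  N(d₂) = 0.447236,  e^(−rT) = 0.945976
E₀ = V₀·N(d₁) − D·e^(−rT)·N(d₂)
   = 284.0225·0.697981 − 264.7839·0.945976·0.447236 = 86.219096

E0=86.2191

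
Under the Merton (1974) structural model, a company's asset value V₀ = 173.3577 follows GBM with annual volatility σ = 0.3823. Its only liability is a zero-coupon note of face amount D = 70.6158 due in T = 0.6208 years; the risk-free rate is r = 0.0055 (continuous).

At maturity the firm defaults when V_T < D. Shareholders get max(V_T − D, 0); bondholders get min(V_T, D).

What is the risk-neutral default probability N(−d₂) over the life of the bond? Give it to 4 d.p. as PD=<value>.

PD=0.0022

d₁ = [ln(V₀/D) + (r + σ²/2)T] / (σ√T)
   = [ln(173.3577/70.6158) + (0.0055 + 0.5·0.3823²)·0.6208] / (0.3823·√0.6208)
   = [0.898103 + 0.048780] / 0.301217 = 3.143521
d₂ = d₁ − σ√T = 3.143521 − 0.301217 = 2.842304
risk-neutral PD = N(−d₂) = N(-2.842304) = 0.002239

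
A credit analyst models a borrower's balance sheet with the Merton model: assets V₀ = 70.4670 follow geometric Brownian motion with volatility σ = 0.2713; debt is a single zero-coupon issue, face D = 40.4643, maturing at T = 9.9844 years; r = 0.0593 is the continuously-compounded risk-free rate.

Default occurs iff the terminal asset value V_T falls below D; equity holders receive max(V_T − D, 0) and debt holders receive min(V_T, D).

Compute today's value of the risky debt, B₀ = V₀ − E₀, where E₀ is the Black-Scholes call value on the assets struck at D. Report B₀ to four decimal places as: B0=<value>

B0=21.0428

d₁ = [ln(V₀/D) + (r + σ²/2)T] / (σ√T)
   = [ln(70.4670/40.4643) + (0.0593 + 0.5·0.2713²)·9.9844] / (0.2713·√9.9844)
   = [0.554724 + 0.959519] / 0.857256 = 1.766383
d₂ = d₁ − σ√T = 1.766383 − 0.857256 = 0.909127
N(d₁) = 0.961334,  N(d₂) = 0.818358,  e^(−rT) = 0.553178
E₀ = V₀·N(d₁) − D·e^(−rT)·N(d₂)
   = 70.4670·0.961334 − 40.4643·0.553178·0.818358 = 49.424226
B₀ = V₀ − E₀ = 70.4670 − 49.424226 = 21.042774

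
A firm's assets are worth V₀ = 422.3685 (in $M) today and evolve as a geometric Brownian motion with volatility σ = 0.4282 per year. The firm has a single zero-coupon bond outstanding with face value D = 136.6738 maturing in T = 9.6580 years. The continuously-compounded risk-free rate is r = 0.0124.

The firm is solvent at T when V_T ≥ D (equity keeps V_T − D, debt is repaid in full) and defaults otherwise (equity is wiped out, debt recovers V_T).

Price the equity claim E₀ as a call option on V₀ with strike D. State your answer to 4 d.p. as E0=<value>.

E0=325.7302

d₁ = [ln(V₀/D) + (r + σ²/2)T] / (σ√T)
   = [ln(422.3685/136.6738) + (0.0124 + 0.5·0.4282²)·9.6580] / (0.4282·√9.6580)
   = [1.128281 + 1.005182] / 1.330731 = 1.603226
d₂ = d₁ − σ√T = 1.603226 − 1.330731 = 0.272495
N(d₁) = 0.945558,  N(d₂) = 0.607379,  e^(−rT) = 0.887134
E₀ = V₀·N(d₁) − D·e^(−rT)·N(d₂)
   = 422.3685·0.945558 − 136.6738·0.887134·0.607379 = 325.730240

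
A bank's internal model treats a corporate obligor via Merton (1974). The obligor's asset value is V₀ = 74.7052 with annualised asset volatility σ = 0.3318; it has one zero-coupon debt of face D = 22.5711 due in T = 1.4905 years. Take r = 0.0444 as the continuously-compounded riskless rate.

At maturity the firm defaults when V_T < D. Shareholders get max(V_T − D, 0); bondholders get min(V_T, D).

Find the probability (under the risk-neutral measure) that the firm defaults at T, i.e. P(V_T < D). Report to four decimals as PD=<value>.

PD=0.0018

d₁ = [ln(V₀/D) + (r + σ²/2)T] / (σ√T)
   = [ln(74.7052/22.5711) + (0.0444 + 0.5·0.3318²)·1.4905] / (0.3318·√1.4905)
   = [1.196879 + 0.148224] / 0.405081 = 3.320574
d₂ = d₁ − σ√T = 3.320574 − 0.405081 = 2.915493
risk-neutral PD = N(−d₂) = N(-2.915493) = 0.001776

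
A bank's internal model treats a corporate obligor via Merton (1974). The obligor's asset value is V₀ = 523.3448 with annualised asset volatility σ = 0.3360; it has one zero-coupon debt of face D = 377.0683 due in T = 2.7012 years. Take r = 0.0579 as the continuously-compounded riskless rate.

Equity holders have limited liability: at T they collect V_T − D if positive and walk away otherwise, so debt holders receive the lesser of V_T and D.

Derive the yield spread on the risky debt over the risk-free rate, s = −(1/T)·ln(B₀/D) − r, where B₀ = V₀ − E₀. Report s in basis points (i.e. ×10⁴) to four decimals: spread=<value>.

d₁ = [ln(V₀/D) + (r + σ²/2)T] / (σ√T)
   = [ln(523.3448/377.0683) + (0.0579 + 0.5·0.3360²)·2.7012] / (0.3360·√2.7012)
   = [0.327814 + 0.308877] / 0.552227 = 1.152952
d₂ = d₁ − σ√T = 1.152952 − 0.552227 = 0.600725
N(d₁) = 0.875535,  N(d₂) = 0.725988,  e^(−rT) = 0.855217
E₀ = V₀·N(d₁) − D·e^(−rT)·N(d₂)
   = 523.3448·0.875535 − 377.0683·0.855217·0.725988 = 224.093262
B₀ = V₀ − E₀ = 523.3448 − 224.093262 = 299.251538
spread = −(1/T)·ln(B₀/D) − r = −(1/2.7012)·ln(299.251538/377.0683) − 0.0579 = 0.02767006
in basis points: 0.02767006 × 10⁴ = 276.7006 bp

spread=276.7006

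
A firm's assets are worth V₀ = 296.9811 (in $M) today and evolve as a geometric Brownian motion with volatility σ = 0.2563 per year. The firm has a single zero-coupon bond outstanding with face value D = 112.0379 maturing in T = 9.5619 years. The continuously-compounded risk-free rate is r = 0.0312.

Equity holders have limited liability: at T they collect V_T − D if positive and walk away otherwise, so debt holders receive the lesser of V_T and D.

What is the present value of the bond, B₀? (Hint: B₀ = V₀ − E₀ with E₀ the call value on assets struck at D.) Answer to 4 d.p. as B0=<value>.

B0=80.4479

d₁ = [ln(V₀/D) + (r + σ²/2)T] / (σ√T)
   = [ln(296.9811/112.0379) + (0.0312 + 0.5·0.2563²)·9.5619] / (0.2563·√9.5619)
   = [0.974831 + 0.612390] / 0.792539 = 2.002705
d₂ = d₁ − σ√T = 2.002705 − 0.792539 = 1.210165
N(d₁) = 0.977395,  N(d₂) = 0.886892,  e^(−rT) = 0.742055
E₀ = V₀·N(d₁) − D·e^(−rT)·N(d₂)
   = 296.9811·0.977395 − 112.0379·0.742055·0.886892 = 216.533239
B₀ = V₀ − E₀ = 296.9811 − 216.533239 = 80.447861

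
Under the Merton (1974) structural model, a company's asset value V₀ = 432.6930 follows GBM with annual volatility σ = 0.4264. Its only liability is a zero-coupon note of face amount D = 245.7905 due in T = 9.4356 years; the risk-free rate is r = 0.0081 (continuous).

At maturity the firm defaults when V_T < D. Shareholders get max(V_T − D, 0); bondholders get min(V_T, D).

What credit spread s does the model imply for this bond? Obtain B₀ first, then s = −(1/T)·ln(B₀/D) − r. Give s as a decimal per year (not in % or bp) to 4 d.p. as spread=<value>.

d₁ = [ln(V₀/D) + (r + σ²/2)T] / (σ√T)
   = [ln(432.6930/245.7905) + (0.0081 + 0.5·0.4264²)·9.4356] / (0.4264·√9.4356)
   = [0.565549 + 0.934204] / 1.309791 = 1.145033
d₂ = d₁ − σ√T = 1.145033 − 1.309791 = -0.164758
N(d₁) = 0.873902,  N(d₂) = 0.434567,  e^(−rT) = 0.926419
E₀ = V₀·N(d₁) − D·e^(−rT)·N(d₂)
   = 432.6930·0.873902 − 245.7905·0.926419·0.434567 = 279.178220
B₀ = V₀ − E₀ = 432.6930 − 279.178220 = 153.514780
spread = −(1/T)·ln(B₀/D) − r = −(1/9.4356)·ln(153.514780/245.7905) − 0.0081 = 0.04178371

spread=0.0418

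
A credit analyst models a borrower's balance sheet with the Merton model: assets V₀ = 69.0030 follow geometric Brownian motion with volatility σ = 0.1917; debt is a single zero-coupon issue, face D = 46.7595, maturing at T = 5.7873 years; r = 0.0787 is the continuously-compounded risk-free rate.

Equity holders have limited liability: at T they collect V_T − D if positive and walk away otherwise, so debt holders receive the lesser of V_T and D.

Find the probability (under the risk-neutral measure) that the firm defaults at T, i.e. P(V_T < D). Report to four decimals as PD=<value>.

PD=0.0547

d₁ = [ln(V₀/D) + (r + σ²/2)T] / (σ√T)
   = [ln(69.0030/46.7595) + (0.0787 + 0.5·0.1917²)·5.7873] / (0.1917·√5.7873)
   = [0.389133 + 0.561799] / 0.461169 = 2.062002
d₂ = d₁ − σ√T = 2.062002 − 0.461169 = 1.600833
risk-neutral PD = N(−d₂) = N(-1.600833) = 0.054707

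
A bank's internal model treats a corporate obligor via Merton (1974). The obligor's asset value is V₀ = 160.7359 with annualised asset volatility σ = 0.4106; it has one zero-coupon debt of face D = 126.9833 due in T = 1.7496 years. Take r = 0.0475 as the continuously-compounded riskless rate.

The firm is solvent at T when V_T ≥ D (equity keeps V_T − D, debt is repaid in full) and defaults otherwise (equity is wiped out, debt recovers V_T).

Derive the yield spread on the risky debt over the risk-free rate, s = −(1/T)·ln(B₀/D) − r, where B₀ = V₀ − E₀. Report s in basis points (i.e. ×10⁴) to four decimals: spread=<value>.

d₁ = [ln(V₀/D) + (r + σ²/2)T] / (σ√T)
   = [ln(160.7359/126.9833) + (0.0475 + 0.5·0.4106²)·1.7496] / (0.4106·√1.7496)
   = [0.235707 + 0.230591] / 0.543111 = 0.858568
d₂ = d₁ − σ√T = 0.858568 − 0.543111 = 0.315458
N(d₁) = 0.804711,  N(d₂) = 0.623793,  e^(−rT) = 0.920254
E₀ = V₀·N(d₁) − D·e^(−rT)·N(d₂)
   = 160.7359·0.804711 − 126.9833·0.920254·0.623793 = 56.451422
B₀ = V₀ − E₀ = 160.7359 − 56.451422 = 104.284478
spread = −(1/T)·ln(B₀/D) − r = −(1/1.7496)·ln(104.284478/126.9833) − 0.0475 = 0.06505890
in basis points: 0.06505890 × 10⁴ = 650.5890 bp

spread=650.5890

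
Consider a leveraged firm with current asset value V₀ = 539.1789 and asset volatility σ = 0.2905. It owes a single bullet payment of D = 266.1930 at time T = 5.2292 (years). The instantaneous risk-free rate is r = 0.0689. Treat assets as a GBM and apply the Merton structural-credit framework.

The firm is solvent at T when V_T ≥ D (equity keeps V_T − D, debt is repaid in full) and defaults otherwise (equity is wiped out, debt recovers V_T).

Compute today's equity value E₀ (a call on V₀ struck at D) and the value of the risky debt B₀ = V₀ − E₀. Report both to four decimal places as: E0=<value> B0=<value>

E0=358.1532 B0=181.0257

d₁ = [ln(V₀/D) + (r + σ²/2)T] / (σ√T)
   = [ln(539.1789/266.1930) + (0.0689 + 0.5·0.2905²)·5.2292] / (0.2905·√5.2292)
   = [0.705826 + 0.580939] / 0.664299 = 1.937025
d₂ = d₁ − σ√T = 1.937025 − 0.664299 = 1.272726
N(d₁) = 0.973629,  N(d₂) = 0.898442,  e^(−rT) = 0.697473
E₀ = V₀·N(d₁) − D·e^(−rT)·N(d₂)
   = 539.1789·0.973629 − 266.1930·0.697473·0.898442 = 358.153220
B₀ = V₀ − E₀ = 539.1789 − 358.153220 = 181.025680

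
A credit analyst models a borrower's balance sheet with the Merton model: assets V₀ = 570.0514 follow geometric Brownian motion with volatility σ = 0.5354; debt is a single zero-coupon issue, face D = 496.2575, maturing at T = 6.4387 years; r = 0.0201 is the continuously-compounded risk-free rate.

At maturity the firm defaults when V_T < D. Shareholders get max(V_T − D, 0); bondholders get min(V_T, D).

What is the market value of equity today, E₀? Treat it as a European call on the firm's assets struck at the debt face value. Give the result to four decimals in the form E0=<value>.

E0=324.2317

d₁ = [ln(V₀/D) + (r + σ²/2)T] / (σ√T)
   = [ln(570.0514/496.2575) + (0.0201 + 0.5·0.5354²)·6.4387] / (0.5354·√6.4387)
   = [0.138632 + 1.052255] / 1.358556 = 0.876583
d₂ = d₁ − σ√T = 0.876583 − 1.358556 = -0.481973
N(d₁) = 0.809643,  N(d₂) = 0.314913,  e^(−rT) = 0.878607
E₀ = V₀·N(d₁) − D·e^(−rT)·N(d₂)
   = 570.0514·0.809643 − 496.2575·0.878607·0.314913 = 324.231660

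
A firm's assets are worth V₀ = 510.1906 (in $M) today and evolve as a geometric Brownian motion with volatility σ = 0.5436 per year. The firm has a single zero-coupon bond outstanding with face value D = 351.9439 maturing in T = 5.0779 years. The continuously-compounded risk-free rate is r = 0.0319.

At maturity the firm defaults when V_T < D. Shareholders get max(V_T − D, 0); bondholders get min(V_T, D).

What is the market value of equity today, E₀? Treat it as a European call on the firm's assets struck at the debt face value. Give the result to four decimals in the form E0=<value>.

d₁ = [ln(V₀/D) + (r + σ²/2)T] / (σ√T)
   = [ln(510.1906/351.9439) + (0.0319 + 0.5·0.5436²)·5.0779] / (0.5436·√5.0779)
   = [0.371313 + 0.912247] / 1.224959 = 1.047839
d₂ = d₁ − σ√T = 1.047839 − 1.224959 = -0.177120
N(d₁) = 0.852644,  N(d₂) = 0.429707,  e^(−rT) = 0.850454
E₀ = V₀·N(d₁) − D·e^(−rT)·N(d₂)
   = 510.1906·0.852644 − 351.9439·0.850454·0.429707 = 306.394225

E0=306.3942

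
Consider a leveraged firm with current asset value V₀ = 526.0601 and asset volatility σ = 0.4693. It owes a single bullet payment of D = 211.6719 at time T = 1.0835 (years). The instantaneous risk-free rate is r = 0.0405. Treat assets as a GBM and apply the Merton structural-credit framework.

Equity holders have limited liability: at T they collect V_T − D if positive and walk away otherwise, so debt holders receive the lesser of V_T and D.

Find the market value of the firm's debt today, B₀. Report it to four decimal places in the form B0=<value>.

d₁ = [ln(V₀/D) + (r + σ²/2)T] / (σ√T)
   = [ln(526.0601/211.6719) + (0.0405 + 0.5·0.4693²)·1.0835] / (0.4693·√1.0835)
   = [0.910378 + 0.163198] / 0.488500 = 2.197697
d₂ = d₁ − σ√T = 2.197697 − 0.488500 = 1.709197
N(d₁) = 0.986015,  N(d₂) = 0.956293,  e^(−rT) = 0.957067
E₀ = V₀·N(d₁) − D·e^(−rT)·N(d₂)
   = 526.0601·0.986015 − 211.6719·0.957067·0.956293 = 324.973152
B₀ = V₀ − E₀ = 526.0601 − 324.973152 = 201.086948

B0=201.0869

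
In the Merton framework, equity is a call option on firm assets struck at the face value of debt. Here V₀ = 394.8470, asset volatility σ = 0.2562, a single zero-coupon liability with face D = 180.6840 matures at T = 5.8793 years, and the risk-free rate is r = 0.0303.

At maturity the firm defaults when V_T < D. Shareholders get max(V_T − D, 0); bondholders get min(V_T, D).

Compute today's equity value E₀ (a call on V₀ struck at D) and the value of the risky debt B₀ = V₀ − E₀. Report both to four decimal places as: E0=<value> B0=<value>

E0=247.5178 B0=147.3292

d₁ = [ln(V₀/D) + (r + σ²/2)T] / (σ√T)
   = [ln(394.8470/180.6840) + (0.0303 + 0.5·0.2562²)·5.8793] / (0.2562·√5.8793)
   = [0.781749 + 0.371097] / 0.621215 = 1.855792
d₂ = d₁ − σ√T = 1.855792 − 0.621215 = 1.234577
N(d₁) = 0.968258,  N(d₂) = 0.891506,  e^(−rT) = 0.836823
E₀ = V₀·N(d₁) − D·e^(−rT)·N(d₂)
   = 394.8470·0.968258 − 180.6840·0.836823·0.891506 = 247.517755
B₀ = V₀ − E₀ = 394.8470 − 247.517755 = 147.329245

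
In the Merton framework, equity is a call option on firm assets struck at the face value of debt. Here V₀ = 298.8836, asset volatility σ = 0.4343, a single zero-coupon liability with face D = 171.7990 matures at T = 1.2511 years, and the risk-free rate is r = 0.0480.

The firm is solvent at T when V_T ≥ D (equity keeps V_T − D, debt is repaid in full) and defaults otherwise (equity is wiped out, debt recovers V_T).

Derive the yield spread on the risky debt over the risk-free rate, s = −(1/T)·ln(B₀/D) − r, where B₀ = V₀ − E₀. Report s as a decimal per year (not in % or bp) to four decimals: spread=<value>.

d₁ = [ln(V₀/D) + (r + σ²/2)T] / (σ√T)
   = [ln(298.8836/171.7990) + (0.0480 + 0.5·0.4343²)·1.2511] / (0.4343·√1.2511)
   = [0.553729 + 0.178042] / 0.485776 = 1.506396
d₂ = d₁ − σ√T = 1.506396 − 0.485776 = 1.020621
N(d₁) = 0.934017,  N(d₂) = 0.846283,  e^(−rT) = 0.941715
E₀ = V₀·N(d₁) − D·e^(−rT)·N(d₂)
   = 298.8836·0.934017 − 171.7990·0.941715·0.846283 = 142.246007
B₀ = V₀ − E₀ = 298.8836 − 142.246007 = 156.637593
spread = −(1/T)·ln(B₀/D) − r = −(1/1.2511)·ln(156.637593/171.7990) − 0.0480 = 0.02584732

spread=0.0258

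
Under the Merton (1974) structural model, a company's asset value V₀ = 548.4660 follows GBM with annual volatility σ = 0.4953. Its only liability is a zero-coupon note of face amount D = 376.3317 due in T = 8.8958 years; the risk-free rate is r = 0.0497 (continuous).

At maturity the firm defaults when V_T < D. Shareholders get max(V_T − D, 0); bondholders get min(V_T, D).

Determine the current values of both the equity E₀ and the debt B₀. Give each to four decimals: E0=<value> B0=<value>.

d₁ = [ln(V₀/D) + (r + σ²/2)T] / (σ√T)
   = [ln(548.4660/376.3317) + (0.0497 + 0.5·0.4953²)·8.8958] / (0.4953·√8.8958)
   = [0.376654 + 1.533289] / 1.477273 = 1.292885
d₂ = d₁ − σ√T = 1.292885 − 1.477273 = -0.184389
N(d₁) = 0.901975,  N(d₂) = 0.426854,  e^(−rT) = 0.642672
E₀ = V₀·N(d₁) − D·e^(−rT)·N(d₂)
   = 548.4660·0.901975 − 376.3317·0.642672·0.426854 = 391.464343
B₀ = V₀ − E₀ = 548.4660 − 391.464343 = 157.001657

E0=391.4643 B0=157.0017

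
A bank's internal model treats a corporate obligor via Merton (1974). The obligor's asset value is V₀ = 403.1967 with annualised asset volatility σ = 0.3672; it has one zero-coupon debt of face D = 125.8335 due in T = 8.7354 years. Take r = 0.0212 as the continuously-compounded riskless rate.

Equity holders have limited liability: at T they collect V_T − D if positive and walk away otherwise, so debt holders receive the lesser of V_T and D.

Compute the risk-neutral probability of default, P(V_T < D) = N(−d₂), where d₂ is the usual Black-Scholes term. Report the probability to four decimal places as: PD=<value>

d₁ = [ln(V₀/D) + (r + σ²/2)T] / (σ√T)
   = [ln(403.1967/125.8335) + (0.0212 + 0.5·0.3672²)·8.7354] / (0.3672·√8.7354)
   = [1.164465 + 0.774113] / 1.085286 = 1.786237
d₂ = d₁ − σ√T = 1.786237 − 1.085286 = 0.700952
risk-neutral PD = N(−d₂) = N(-0.700952) = 0.241667

PD=0.2417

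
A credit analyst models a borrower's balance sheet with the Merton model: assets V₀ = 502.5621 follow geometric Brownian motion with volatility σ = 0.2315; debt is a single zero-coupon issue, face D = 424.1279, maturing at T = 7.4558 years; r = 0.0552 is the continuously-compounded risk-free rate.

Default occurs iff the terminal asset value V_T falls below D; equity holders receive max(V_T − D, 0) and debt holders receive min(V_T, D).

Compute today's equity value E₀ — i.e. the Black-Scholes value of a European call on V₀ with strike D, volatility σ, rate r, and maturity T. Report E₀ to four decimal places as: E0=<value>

d₁ = [ln(V₀/D) + (r + σ²/2)T] / (σ√T)
   = [ln(502.5621/424.1279) + (0.0552 + 0.5·0.2315²)·7.4558] / (0.2315·√7.4558)
   = [0.169684 + 0.611347] / 0.632118 = 1.235578
d₂ = d₁ − σ√T = 1.235578 − 0.632118 = 0.603460
N(d₁) = 0.891692,  N(d₂) = 0.726899,  e^(−rT) = 0.662616
E₀ = V₀·N(d₁) − D·e^(−rT)·N(d₂)
   = 502.5621·0.891692 − 424.1279·0.662616·0.726899 = 243.847655

E0=243.8477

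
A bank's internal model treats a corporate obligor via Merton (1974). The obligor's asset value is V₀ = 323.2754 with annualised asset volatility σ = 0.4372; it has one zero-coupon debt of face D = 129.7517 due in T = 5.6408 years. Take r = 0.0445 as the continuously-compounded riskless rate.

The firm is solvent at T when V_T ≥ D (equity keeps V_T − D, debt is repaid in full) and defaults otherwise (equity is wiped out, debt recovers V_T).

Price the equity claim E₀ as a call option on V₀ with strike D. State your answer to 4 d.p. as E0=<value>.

d₁ = [ln(V₀/D) + (r + σ²/2)T] / (σ√T)
   = [ln(323.2754/129.7517) + (0.0445 + 0.5·0.4372²)·5.6408] / (0.4372·√5.6408)
   = [0.912882 + 0.790118] / 1.038366 = 1.640076
d₂ = d₁ − σ√T = 1.640076 − 1.038366 = 0.601710
N(d₁) = 0.949505,  N(d₂) = 0.726316,  e^(−rT) = 0.778010
E₀ = V₀·N(d₁) − D·e^(−rT)·N(d₂)
   = 323.2754·0.949505 − 129.7517·0.778010·0.726316 = 233.631417

E0=233.6314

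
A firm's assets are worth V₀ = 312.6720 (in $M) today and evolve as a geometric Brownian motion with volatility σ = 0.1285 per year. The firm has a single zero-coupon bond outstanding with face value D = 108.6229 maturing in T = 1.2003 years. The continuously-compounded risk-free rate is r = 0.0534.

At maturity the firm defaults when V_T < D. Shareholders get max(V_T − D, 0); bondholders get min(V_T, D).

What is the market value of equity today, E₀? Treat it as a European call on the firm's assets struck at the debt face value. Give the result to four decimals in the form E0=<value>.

d₁ = [ln(V₀/D) + (r + σ²/2)T] / (σ√T)
   = [ln(312.6720/108.6229) + (0.0534 + 0.5·0.1285²)·1.2003] / (0.1285·√1.2003)
   = [1.057272 + 0.074006] / 0.140782 = 8.035658
d₂ = d₁ − σ√T = 8.035658 − 0.140782 = 7.894875
N(d₁) = 1.000000,  N(d₂) = 1.000000,  e^(−rT) = 0.937915
E₀ = V₀·N(d₁) − D·e^(−rT)·N(d₂)
   = 312.6720·1.000000 − 108.6229·0.937915·1.000000 = 210.792960

E0=210.7930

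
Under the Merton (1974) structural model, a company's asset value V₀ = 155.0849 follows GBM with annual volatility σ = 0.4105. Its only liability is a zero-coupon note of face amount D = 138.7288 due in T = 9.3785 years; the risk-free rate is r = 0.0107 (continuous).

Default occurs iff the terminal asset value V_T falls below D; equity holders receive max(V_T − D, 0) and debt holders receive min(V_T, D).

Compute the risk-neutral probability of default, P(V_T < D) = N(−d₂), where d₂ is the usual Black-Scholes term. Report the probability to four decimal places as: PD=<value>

PD=0.6773

d₁ = [ln(V₀/D) + (r + σ²/2)T] / (σ√T)
   = [ln(155.0849/138.7288) + (0.0107 + 0.5·0.4105²)·9.3785] / (0.4105·√9.3785)
   = [0.111452 + 0.890537] / 1.257129 = 0.797045
d₂ = d₁ − σ√T = 0.797045 − 1.257129 = -0.460084
risk-neutral PD = N(−d₂) = N(0.460084) = 0.677272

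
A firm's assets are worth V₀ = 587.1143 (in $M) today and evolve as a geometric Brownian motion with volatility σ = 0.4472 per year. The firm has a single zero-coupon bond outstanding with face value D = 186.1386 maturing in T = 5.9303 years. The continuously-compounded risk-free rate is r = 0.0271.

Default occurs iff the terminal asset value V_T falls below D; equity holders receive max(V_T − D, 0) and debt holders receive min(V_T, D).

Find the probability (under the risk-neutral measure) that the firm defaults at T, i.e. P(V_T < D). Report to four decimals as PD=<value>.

PD=0.2553

d₁ = [ln(V₀/D) + (r + σ²/2)T] / (σ√T)
   = [ln(587.1143/186.1386) + (0.0271 + 0.5·0.4472²)·5.9303] / (0.4472·√5.9303)
   = [1.148728 + 0.753705] / 1.089031 = 1.746905
d₂ = d₁ − σ√T = 1.746905 − 1.089031 = 0.657874
risk-neutral PD = N(−d₂) = N(-0.657874) = 0.255310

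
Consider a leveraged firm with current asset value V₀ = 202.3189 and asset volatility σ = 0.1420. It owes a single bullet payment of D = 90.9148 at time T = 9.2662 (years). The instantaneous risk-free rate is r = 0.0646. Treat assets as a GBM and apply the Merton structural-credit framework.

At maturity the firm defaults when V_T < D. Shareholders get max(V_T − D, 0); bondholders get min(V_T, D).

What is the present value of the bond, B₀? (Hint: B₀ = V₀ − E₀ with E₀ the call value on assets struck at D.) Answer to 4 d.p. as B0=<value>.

d₁ = [ln(V₀/D) + (r + σ²/2)T] / (σ√T)
   = [ln(202.3189/90.9148) + (0.0646 + 0.5·0.1420²)·9.2662] / (0.1420·√9.2662)
   = [0.799922 + 0.692018] / 0.432254 = 3.451536
d₂ = d₁ − σ√T = 3.451536 − 0.432254 = 3.019282
N(d₁) = 0.999721,  N(d₂) = 0.998733,  e^(−rT) = 0.549582
E₀ = V₀·N(d₁) − D·e^(−rT)·N(d₂)
   = 202.3189·0.999721 − 90.9148·0.549582·0.998733 = 152.360637
B₀ = V₀ − E₀ = 202.3189 − 152.360637 = 49.958263

B0=49.9583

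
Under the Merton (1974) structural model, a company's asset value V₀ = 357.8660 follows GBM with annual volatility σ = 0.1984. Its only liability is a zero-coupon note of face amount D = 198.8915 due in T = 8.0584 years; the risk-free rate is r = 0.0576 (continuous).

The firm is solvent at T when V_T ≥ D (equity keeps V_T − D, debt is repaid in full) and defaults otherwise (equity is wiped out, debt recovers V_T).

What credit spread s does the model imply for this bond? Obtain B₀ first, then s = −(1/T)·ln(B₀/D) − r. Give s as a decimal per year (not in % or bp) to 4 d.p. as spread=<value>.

spread=0.0014

d₁ = [ln(V₀/D) + (r + σ²/2)T] / (σ√T)
   = [ln(357.8660/198.8915) + (0.0576 + 0.5·0.1984²)·8.0584] / (0.1984·√8.0584)
   = [0.587399 + 0.622763] / 0.563204 = 2.148709
d₂ = d₁ − σ√T = 2.148709 − 0.563204 = 1.585505
N(d₁) = 0.984171,  N(d₂) = 0.943574,  e^(−rT) = 0.628661
E₀ = V₀·N(d₁) − D·e^(−rT)·N(d₂)
   = 357.8660·0.984171 − 198.8915·0.628661·0.943574 = 234.221416
B₀ = V₀ − E₀ = 357.8660 − 234.221416 = 123.644584
spread = −(1/T)·ln(B₀/D) − r = −(1/8.0584)·ln(123.644584/198.8915) − 0.0576 = 0.00138792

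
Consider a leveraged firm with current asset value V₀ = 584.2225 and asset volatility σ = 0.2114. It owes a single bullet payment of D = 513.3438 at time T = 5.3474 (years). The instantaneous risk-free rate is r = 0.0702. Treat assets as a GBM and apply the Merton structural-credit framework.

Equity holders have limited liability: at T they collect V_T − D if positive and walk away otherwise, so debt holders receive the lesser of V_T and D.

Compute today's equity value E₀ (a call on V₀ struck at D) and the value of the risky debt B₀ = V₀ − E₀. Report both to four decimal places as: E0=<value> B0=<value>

E0=248.5867 B0=335.6358

d₁ = [ln(V₀/D) + (r + σ²/2)T] / (σ√T)
   = [ln(584.2225/513.3438) + (0.0702 + 0.5·0.2114²)·5.3474] / (0.2114·√5.3474)
   = [0.129336 + 0.494875] / 0.488851 = 1.276895
d₂ = d₁ − σ√T = 1.276895 − 0.488851 = 0.788044
N(d₁) = 0.899180,  N(d₂) = 0.784665,  e^(−rT) = 0.687023
E₀ = V₀·N(d₁) − D·e^(−rT)·N(d₂)
   = 584.2225·0.899180 − 513.3438·0.687023·0.784665 = 248.586662
B₀ = V₀ − E₀ = 584.2225 − 248.586662 = 335.635838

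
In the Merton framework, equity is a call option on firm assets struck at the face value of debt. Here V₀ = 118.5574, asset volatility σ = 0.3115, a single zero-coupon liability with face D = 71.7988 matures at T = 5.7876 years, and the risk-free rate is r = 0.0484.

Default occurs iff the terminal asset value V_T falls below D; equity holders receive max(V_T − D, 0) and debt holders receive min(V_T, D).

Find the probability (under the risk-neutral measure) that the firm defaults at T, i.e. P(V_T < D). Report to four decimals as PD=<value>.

d₁ = [ln(V₀/D) + (r + σ²/2)T] / (σ√T)
   = [ln(118.5574/71.7988) + (0.0484 + 0.5·0.3115²)·5.7876] / (0.3115·√5.7876)
   = [0.501529 + 0.560912] / 0.749389 = 1.417743
d₂ = d₁ − σ√T = 1.417743 − 0.749389 = 0.668354
risk-neutral PD = N(−d₂) = N(-0.668354) = 0.251954

PD=0.2520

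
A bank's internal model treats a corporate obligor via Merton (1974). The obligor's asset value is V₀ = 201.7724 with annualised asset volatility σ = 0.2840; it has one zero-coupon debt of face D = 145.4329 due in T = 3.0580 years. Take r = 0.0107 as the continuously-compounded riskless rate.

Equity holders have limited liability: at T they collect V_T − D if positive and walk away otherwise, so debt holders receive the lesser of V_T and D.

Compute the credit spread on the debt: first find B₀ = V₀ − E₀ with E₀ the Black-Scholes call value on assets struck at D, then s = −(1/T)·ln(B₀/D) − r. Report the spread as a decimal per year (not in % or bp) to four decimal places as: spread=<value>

d₁ = [ln(V₀/D) + (r + σ²/2)T] / (σ√T)
   = [ln(201.7724/145.4329) + (0.0107 + 0.5·0.2840²)·3.0580] / (0.2840·√3.0580)
   = [0.327426 + 0.156044] / 0.496635 = 0.973490
d₂ = d₁ − σ√T = 0.973490 − 0.496635 = 0.476856
N(d₁) = 0.834845,  N(d₂) = 0.683268,  e^(−rT) = 0.967809
E₀ = V₀·N(d₁) − D·e^(−rT)·N(d₂)
   = 201.7724·0.834845 − 145.4329·0.967809·0.683268 = 72.277948
B₀ = V₀ − E₀ = 201.7724 − 72.277948 = 129.494452
spread = −(1/T)·ln(B₀/D) − r = −(1/3.0580)·ln(129.494452/145.4329) − 0.0107 = 0.02725840

spread=0.0273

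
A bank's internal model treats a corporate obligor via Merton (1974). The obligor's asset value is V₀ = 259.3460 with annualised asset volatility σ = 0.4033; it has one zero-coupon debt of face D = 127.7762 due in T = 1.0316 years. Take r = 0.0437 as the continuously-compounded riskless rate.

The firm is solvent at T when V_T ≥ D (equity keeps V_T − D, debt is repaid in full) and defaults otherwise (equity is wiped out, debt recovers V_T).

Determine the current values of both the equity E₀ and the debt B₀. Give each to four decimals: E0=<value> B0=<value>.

E0=138.1319 B0=121.2141

d₁ = [ln(V₀/D) + (r + σ²/2)T] / (σ√T)
   = [ln(259.3460/127.7762) + (0.0437 + 0.5·0.4033²)·1.0316] / (0.4033·√1.0316)
   = [0.707883 + 0.128976] / 0.409623 = 2.043000
d₂ = d₁ − σ√T = 2.043000 − 0.409623 = 1.633378
N(d₁) = 0.979474,  N(d₂) = 0.948805,  e^(−rT) = 0.955920
E₀ = V₀·N(d₁) − D·e^(−rT)·N(d₂)
   = 259.3460·0.979474 − 127.7762·0.955920·0.948805 = 138.131898
B₀ = V₀ − E₀ = 259.3460 − 138.131898 = 121.214102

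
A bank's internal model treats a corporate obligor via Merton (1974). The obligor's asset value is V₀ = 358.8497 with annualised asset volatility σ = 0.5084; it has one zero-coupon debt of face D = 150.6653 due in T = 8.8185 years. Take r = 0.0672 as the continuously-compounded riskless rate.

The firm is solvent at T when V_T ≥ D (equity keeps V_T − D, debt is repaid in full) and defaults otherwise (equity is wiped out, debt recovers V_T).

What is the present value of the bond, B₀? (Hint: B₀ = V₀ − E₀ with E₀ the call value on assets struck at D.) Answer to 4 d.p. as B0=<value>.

d₁ = [ln(V₀/D) + (r + σ²/2)T] / (σ√T)
   = [ln(358.8497/150.6653) + (0.0672 + 0.5·0.5084²)·8.8185] / (0.5084·√8.8185)
   = [0.867843 + 1.732265] / 1.509743 = 1.722219
d₂ = d₁ − σ√T = 1.722219 − 1.509743 = 0.212476
N(d₁) = 0.957485,  N(d₂) = 0.584132,  e^(−rT) = 0.552886
E₀ = V₀·N(d₁) − D·e^(−rT)·N(d₂)
   = 358.8497·0.957485 − 150.6653·0.552886·0.584132 = 294.934568
B₀ = V₀ − E₀ = 358.8497 − 294.934568 = 63.915132

B0=63.9151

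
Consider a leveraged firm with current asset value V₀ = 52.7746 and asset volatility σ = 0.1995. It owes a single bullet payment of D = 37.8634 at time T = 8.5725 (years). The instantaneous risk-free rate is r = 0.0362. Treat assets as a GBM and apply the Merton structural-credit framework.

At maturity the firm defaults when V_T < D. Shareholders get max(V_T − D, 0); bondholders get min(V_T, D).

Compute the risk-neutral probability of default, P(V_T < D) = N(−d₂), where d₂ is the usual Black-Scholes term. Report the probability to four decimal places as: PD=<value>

PD=0.2096

d₁ = [ln(V₀/D) + (r + σ²/2)T] / (σ√T)
   = [ln(52.7746/37.8634) + (0.0362 + 0.5·0.1995²)·8.5725] / (0.1995·√8.5725)
   = [0.332045 + 0.480918] / 0.584113 = 1.391792
d₂ = d₁ − σ√T = 1.391792 − 0.584113 = 0.807679
risk-neutral PD = N(−d₂) = N(-0.807679) = 0.209638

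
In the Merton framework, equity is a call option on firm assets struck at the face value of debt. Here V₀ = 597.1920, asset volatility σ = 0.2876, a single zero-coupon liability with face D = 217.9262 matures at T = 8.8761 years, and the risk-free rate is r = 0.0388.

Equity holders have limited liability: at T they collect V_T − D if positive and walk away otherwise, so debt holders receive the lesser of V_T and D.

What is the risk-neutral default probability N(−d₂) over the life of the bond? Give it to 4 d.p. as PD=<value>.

PD=0.1251

d₁ = [ln(V₀/D) + (r + σ²/2)T] / (σ√T)
   = [ln(597.1920/217.9262) + (0.0388 + 0.5·0.2876²)·8.8761] / (0.2876·√8.8761)
   = [1.008082 + 0.711480] / 0.856840 = 2.006864
d₂ = d₁ − σ√T = 2.006864 − 0.856840 = 1.150024
risk-neutral PD = N(−d₂) = N(-1.150024) = 0.125067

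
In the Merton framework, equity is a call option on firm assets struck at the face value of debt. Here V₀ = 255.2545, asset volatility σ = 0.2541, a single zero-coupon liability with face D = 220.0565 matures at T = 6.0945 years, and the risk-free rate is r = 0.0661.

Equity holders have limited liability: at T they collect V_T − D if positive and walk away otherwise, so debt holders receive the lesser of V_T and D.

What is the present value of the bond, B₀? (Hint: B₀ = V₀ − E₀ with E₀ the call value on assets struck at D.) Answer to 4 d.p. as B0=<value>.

B0=134.7717

d₁ = [ln(V₀/D) + (r + σ²/2)T] / (σ√T)
   = [ln(255.2545/220.0565) + (0.0661 + 0.5·0.2541²)·6.0945] / (0.2541·√6.0945)
   = [0.148377 + 0.599598] / 0.627298 = 1.192375
d₂ = d₁ − σ√T = 1.192375 − 0.627298 = 0.565078
N(d₁) = 0.883443,  N(d₂) = 0.713990,  e^(−rT) = 0.668415
E₀ = V₀·N(d₁) − D·e^(−rT)·N(d₂)
   = 255.2545·0.883443 − 220.0565·0.668415·0.713990 = 120.482780
B₀ = V₀ − E₀ = 255.2545 − 120.482780 = 134.771720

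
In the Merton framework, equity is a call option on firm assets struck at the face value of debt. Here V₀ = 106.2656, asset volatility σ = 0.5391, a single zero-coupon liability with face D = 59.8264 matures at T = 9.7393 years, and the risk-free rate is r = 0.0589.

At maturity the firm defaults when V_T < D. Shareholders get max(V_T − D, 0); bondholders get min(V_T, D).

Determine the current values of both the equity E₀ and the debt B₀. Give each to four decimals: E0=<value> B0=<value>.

d₁ = [ln(V₀/D) + (r + σ²/2)T] / (σ√T)
   = [ln(106.2656/59.8264) + (0.0589 + 0.5·0.5391²)·9.7393] / (0.5391·√9.7393)
   = [0.574495 + 1.988905] / 1.682415 = 1.523643
d₂ = d₁ − σ√T = 1.523643 − 1.682415 = -0.158772
N(d₁) = 0.936201,  N(d₂) = 0.436924,  e^(−rT) = 0.563468
E₀ = V₀·N(d₁) − D·e^(−rT)·N(d₂)
   = 106.2656·0.936201 − 59.8264·0.563468·0.436924 = 84.757139
B₀ = V₀ − E₀ = 106.2656 − 84.757139 = 21.508461

E0=84.7571 B0=21.5085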